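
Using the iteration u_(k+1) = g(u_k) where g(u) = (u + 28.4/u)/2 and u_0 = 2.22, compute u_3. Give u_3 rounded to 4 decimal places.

u_1 = g(2.220000) = 7.506396
u_2 = g(7.506396) = 5.644918
u_3 = g(5.644918) = 5.337996

5.3380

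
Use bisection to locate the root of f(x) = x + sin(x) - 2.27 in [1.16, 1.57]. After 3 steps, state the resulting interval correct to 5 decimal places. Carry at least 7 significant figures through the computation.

f(1.160000) = -0.193197, f(1.570000) = 0.300000 (opposite signs)
step 1: m = 1.365000, f(m) = 0.073899 > 0 → root in [1.160000, 1.365000]
step 2: m = 1.262500, f(m) = -0.054648 < 0 → root in [1.262500, 1.365000]
step 3: m = 1.313750, f(m) = 0.010895 > 0 → root in [1.262500, 1.313750]

[1.26250, 1.31375]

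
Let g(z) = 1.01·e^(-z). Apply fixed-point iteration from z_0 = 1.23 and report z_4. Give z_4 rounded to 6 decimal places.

z_1 = g(1.230000) = 0.295216
z_2 = g(0.295216) = 0.751815
z_3 = g(0.751815) = 0.476225
z_4 = g(0.476225) = 0.627335

0.627335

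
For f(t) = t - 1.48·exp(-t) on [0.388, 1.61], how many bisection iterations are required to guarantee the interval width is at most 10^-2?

7

Initial width b − a = 1.61 − 0.388 = 1.222000.
After n steps the width is (b−a)/2^n; need (b−a)/2^n ≤ 10^-2.
So n ≥ log₂(1.222000/10^-2) = log₂(122.2000) ≈ 6.9331.
Hence n = 7.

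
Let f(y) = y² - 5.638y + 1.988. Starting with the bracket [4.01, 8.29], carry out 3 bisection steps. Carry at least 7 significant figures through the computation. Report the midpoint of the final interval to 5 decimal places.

f(4.010000) = -4.540280, f(8.290000) = 23.973080 (opposite signs)
step 1: m = 6.150000, f(m) = 5.136800 > 0 → root in [4.010000, 6.150000]
step 2: m = 5.080000, f(m) = -0.846640 < 0 → root in [5.080000, 6.150000]
step 3: m = 5.615000, f(m) = 1.858855 > 0 → root in [5.080000, 5.615000]
Midpoint of [5.080000, 5.615000] = 5.347500

5.34750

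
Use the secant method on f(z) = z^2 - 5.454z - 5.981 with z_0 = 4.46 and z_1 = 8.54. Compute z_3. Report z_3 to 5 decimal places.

f(z_0) = -10.414240, f(z_1) = 20.373440
z_2 = 8.540000 - (20.373440)·(8.540000 - 4.460000)/(20.373440 - (-10.414240)) = 5.840101; f(z_2) = -3.726133
z_3 = 5.840101 - (-3.726133)·(5.840101 - 8.540000)/(-3.726133 - (20.373440)) = 6.257543; f(z_3) = -0.952794

6.25754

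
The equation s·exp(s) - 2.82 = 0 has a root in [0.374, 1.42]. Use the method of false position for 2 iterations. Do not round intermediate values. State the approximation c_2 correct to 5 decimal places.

f(0.374000) = -2.276377, f(1.420000) = 3.054711
step 1: c = 0.820642, f(c) = -0.955534 < 0 → new bracket [0.820642, 1.420000]
step 2: c = 0.963453, f(c) = -0.295048 < 0 → new bracket [0.963453, 1.420000]

0.96345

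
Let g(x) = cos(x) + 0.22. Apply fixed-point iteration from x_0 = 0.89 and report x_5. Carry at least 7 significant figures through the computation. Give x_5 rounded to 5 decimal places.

x_1 = g(0.890000) = 0.849412
x_2 = g(0.849412) = 0.880425
x_3 = g(0.880425) = 0.856824
x_4 = g(0.856824) = 0.874841
x_5 = g(0.874841) = 0.861119

0.86112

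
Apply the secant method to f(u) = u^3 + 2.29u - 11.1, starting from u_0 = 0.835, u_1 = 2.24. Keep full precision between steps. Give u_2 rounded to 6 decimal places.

f(u_0) = -8.605667, f(u_1) = 5.269024
u_2 = 2.240000 - (5.269024)·(2.240000 - 0.835000)/(5.269024 - (-8.605667)) = 1.706440; f(u_2) = -2.223205

1.706440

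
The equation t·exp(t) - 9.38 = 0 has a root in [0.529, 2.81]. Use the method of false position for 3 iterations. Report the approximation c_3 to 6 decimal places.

f(0.529000) = -8.482163, f(2.810000) = 37.293870
step 1: c = 0.951663, f(c) = -6.915183 < 0 → new bracket [0.951663, 2.810000]
step 2: c = 1.242344, f(c) = -5.076866 < 0 → new bracket [1.242344, 2.810000]
step 3: c = 1.430181, f(c) = -3.402627 < 0 → new bracket [1.430181, 2.810000]

1.430181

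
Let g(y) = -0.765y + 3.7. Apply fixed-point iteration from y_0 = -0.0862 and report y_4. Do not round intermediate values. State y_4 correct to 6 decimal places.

y_1 = g(-0.086200) = 3.765943
y_2 = g(3.765943) = 0.819054
y_3 = g(0.819054) = 3.073424
y_4 = g(3.073424) = 1.348831

1.348831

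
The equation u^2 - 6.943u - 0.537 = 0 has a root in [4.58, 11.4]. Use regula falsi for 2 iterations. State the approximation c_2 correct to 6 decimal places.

6.516302

f(4.580000) = -11.359540, f(11.400000) = 50.272800
step 1: c = 5.837003, f(c) = -6.992706 < 0 → new bracket [5.837003, 11.400000]
step 2: c = 6.516302, f(c) = -3.317491 < 0 → new bracket [6.516302, 11.400000]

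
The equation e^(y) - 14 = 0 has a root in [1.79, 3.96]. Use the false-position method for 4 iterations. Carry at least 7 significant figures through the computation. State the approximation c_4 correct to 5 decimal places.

False-position update: c = (a·f(b) − b·f(a))/(f(b) − f(a)); replace the endpoint whose sign matches f(c).
f(1.790000) = -8.010548, f(3.960000) = 38.457326
step 1: c = 2.164084, f(c) = -5.293377 < 0 → new bracket [2.164084, 3.960000]
step 2: c = 2.381371, f(c) = -3.180273 < 0 → new bracket [2.381371, 3.960000]
step 3: c = 2.501946, f(c) = -1.793770 < 0 → new bracket [2.501946, 3.960000]
step 4: c = 2.566924, f(c) = -0.974306 < 0 → new bracket [2.566924, 3.960000]

2.56692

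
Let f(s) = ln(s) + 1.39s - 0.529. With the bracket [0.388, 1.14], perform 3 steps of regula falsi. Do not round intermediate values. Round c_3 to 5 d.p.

0.67024

f(0.388000) = -0.936430, f(1.140000) = 1.186628
step 1: c = 0.719689, f(c) = 0.142432 > 0 → new bracket [0.388000, 0.719689]
step 2: c = 0.675899, f(c) = 0.018789 > 0 → new bracket [0.388000, 0.675899]
step 3: c = 0.670236, f(c) = 0.002504 > 0 → new bracket [0.388000, 0.670236]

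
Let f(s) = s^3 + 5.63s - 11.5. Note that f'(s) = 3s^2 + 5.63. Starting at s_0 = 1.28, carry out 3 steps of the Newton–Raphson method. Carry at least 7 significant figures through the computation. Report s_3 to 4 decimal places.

1.4739

Newton update: s ← s − f(s)/f'(s).
s_0 = 1.280000: f = -2.196448, f' = 10.545200 → s_1 = 1.280000 - (-2.196448)/(10.545200) = 1.488289
s_1 = 1.488289: f = 0.175632, f' = 12.275011 → s_2 = 1.488289 - (0.175632)/(12.275011) = 1.473981
s_2 = 1.473981: f = 0.000911, f' = 12.147858 → s_3 = 1.473981 - (0.000911)/(12.147858) = 1.473906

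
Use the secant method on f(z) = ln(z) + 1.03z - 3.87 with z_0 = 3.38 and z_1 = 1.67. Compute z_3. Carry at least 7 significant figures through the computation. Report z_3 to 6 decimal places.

2.771003

f(z_0) = 0.829276, f(z_1) = -1.637076
z_2 = 1.670000 - (-1.637076)·(1.670000 - 3.380000)/(-1.637076 - (0.829276)) = 2.805037; f(z_2) = 0.050605
z_3 = 2.805037 - (0.050605)·(2.805037 - 1.670000)/(0.050605 - (-1.637076)) = 2.771003; f(z_3) = 0.003343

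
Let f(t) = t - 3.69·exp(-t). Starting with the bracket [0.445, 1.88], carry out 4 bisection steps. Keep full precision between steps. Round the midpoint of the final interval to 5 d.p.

f(0.445000) = -1.919642, f(1.880000) = 1.316943 (opposite signs)
step 1: m = 1.162500, f(m) = 0.008624 > 0 → root in [0.445000, 1.162500]
step 2: m = 0.803750, f(m) = -0.848068 < 0 → root in [0.803750, 1.162500]
step 3: m = 0.983125, f(m) = -0.397452 < 0 → root in [0.983125, 1.162500]
step 4: m = 1.072812, f(m) = -0.189334 < 0 → root in [1.072812, 1.162500]
Midpoint of [1.072812, 1.162500] = 1.117656

1.11766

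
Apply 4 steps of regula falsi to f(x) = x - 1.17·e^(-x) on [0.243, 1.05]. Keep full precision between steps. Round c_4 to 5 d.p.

0.62579

False-position update: c = (a·f(b) − b·f(a))/(f(b) − f(a)); replace the endpoint whose sign matches f(c).
f(0.243000) = -0.674598, f(1.050000) = 0.640573
step 1: c = 0.656939, f(c) = 0.050369 > 0 → new bracket [0.243000, 0.656939]
step 2: c = 0.628179, f(c) = 0.003912 > 0 → new bracket [0.243000, 0.628179]
step 3: c = 0.625959, f(c) = 0.000303 > 0 → new bracket [0.243000, 0.625959]
step 4: c = 0.625787, f(c) = 0.000024 > 0 → new bracket [0.243000, 0.625787]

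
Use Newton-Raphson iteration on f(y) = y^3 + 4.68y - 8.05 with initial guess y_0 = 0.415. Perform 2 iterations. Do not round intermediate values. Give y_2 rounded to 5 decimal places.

Newton update: y ← y − f(y)/f'(y).
f'(y) = 3y^2 + 4.68
y_0 = 0.415000: f = -6.036327, f' = 5.196675 → y_1 = 0.415000 - (-6.036327)/(5.196675) = 1.576575
y_1 = 1.576575: f = 3.247085, f' = 12.136764 → y_2 = 1.576575 - (3.247085)/(12.136764) = 1.309034

1.30903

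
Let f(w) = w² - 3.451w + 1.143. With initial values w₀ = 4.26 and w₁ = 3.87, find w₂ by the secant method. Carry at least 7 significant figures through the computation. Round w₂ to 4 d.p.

3.2792

f(w_0) = 4.589340, f(w_1) = 2.764530
w_2 = 3.870000 - (2.764530)·(3.870000 - 4.260000)/(2.764530 - (4.589340)) = 3.279162; f(w_2) = 0.579516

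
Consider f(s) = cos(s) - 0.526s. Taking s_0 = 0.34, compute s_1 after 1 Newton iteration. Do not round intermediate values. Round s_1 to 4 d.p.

f'(s) = -sin(s) - 0.526
s_0 = 0.340000: f = 0.763915, f' = -0.859487 → s_1 = 0.340000 - (0.763915)/(-0.859487) = 1.228803

1.2288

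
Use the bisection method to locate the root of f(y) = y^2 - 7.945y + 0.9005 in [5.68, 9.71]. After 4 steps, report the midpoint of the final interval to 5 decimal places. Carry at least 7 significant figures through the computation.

f(5.680000) = -11.964700, f(9.710000) = 18.038650 (opposite signs)
step 1: m = 7.695000, f(m) = -1.023250 < 0 → root in [7.695000, 9.710000]
step 2: m = 8.702500, f(m) = 7.492644 > 0 → root in [7.695000, 8.702500]
step 3: m = 8.198750, f(m) = 2.980933 > 0 → root in [7.695000, 8.198750]
step 4: m = 7.946875, f(m) = 0.915400 > 0 → root in [7.695000, 7.946875]
Midpoint of [7.695000, 7.946875] = 7.820938

7.82094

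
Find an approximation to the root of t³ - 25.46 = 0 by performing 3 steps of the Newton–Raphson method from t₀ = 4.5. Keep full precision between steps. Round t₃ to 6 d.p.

2.943176

f'(t) = 3t²
t_0 = 4.500000: f = 65.665000, f' = 60.750000 → t_1 = 4.500000 - (65.665000)/(60.750000) = 3.419095
t_1 = 3.419095: f = 14.509928, f' = 35.070625 → t_2 = 3.419095 - (14.509928)/(35.070625) = 3.005360
t_2 = 3.005360: f = 1.684982, f' = 27.096568 → t_3 = 3.005360 - (1.684982)/(27.096568) = 2.943176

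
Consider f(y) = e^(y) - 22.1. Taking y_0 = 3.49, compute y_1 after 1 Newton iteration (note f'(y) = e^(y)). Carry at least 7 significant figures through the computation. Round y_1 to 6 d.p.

3.164069

Newton update: y ← y − f(y)/f'(y).
y_0 = 3.490000: f = 10.685948, f' = 32.785948 → y_1 = 3.490000 - (10.685948)/(32.785948) = 3.164069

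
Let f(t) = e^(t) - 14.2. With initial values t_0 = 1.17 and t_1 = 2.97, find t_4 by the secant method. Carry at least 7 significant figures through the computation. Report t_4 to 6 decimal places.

2.659171

Secant update: t_(k+1) = t_k − f(t_k)·(t_k − t_(k-1))/(f(t_k) − f(t_(k-1))).
f(t_0) = -10.978007, f(t_1) = 5.291920
t_2 = 2.970000 - (5.291920)·(2.970000 - 1.170000)/(5.291920 - (-10.978007)) = 2.384536; f(t_2) = -3.345974
t_3 = 2.384536 - (-3.345974)·(2.384536 - 2.970000)/(-3.345974 - (5.291920)) = 2.611321; f(t_3) = -0.582968
t_4 = 2.611321 - (-0.582968)·(2.611321 - 2.384536)/(-0.582968 - (-3.345974)) = 2.659171; f(t_4) = 0.084441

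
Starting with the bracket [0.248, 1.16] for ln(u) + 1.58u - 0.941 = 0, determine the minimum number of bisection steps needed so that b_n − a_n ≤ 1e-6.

Initial width b − a = 1.16 − 0.248 = 0.912000.
After n steps the width is (b−a)/2^n; need (b−a)/2^n ≤ 1e-6.
So n ≥ log₂(0.912000/1e-6) = log₂(912000.0000) ≈ 19.7987.
Hence n = 20.

20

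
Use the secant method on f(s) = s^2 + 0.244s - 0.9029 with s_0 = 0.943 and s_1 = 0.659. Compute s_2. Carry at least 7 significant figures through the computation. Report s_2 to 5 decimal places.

0.82575

f(s_0) = 0.216441, f(s_1) = -0.307823
s_2 = 0.659000 - (-0.307823)·(0.659000 - 0.943000)/(-0.307823 - (0.216441)) = 0.825751; f(s_2) = -0.019551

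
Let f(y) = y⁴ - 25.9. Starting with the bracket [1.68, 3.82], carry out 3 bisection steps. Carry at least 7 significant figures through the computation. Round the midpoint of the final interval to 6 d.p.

f(1.680000) = -17.934058, f(3.820000) = 187.038138 (opposite signs)
step 1: m = 2.750000, f(m) = 31.291406 > 0 → root in [1.680000, 2.750000]
step 2: m = 2.215000, f(m) = -1.828956 < 0 → root in [2.215000, 2.750000]
step 3: m = 2.482500, f(m) = 12.080181 > 0 → root in [2.215000, 2.482500]
Midpoint of [2.215000, 2.482500] = 2.348750

2.348750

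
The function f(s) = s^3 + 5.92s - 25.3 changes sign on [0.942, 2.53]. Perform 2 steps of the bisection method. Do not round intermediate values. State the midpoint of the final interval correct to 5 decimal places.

f(0.942000) = -18.887463, f(2.530000) = 5.871877 (opposite signs)
step 1: m = 1.736000, f(m) = -9.791104 < 0 → root in [1.736000, 2.530000]
step 2: m = 2.133000, f(m) = -2.968153 < 0 → root in [2.133000, 2.530000]
Midpoint of [2.133000, 2.530000] = 2.331500

2.33150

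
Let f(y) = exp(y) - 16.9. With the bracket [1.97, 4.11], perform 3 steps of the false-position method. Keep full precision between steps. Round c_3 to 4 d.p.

2.6974

f(1.970000) = -9.729324, f(4.110000) = 44.046718
step 1: c = 2.357175, f(c) = -6.338923 < 0 → new bracket [2.357175, 4.110000]
step 2: c = 2.577695, f(c) = -3.733248 < 0 → new bracket [2.577695, 4.110000]
step 3: c = 2.697420, f(c) = -2.058605 < 0 → new bracket [2.697420, 4.110000]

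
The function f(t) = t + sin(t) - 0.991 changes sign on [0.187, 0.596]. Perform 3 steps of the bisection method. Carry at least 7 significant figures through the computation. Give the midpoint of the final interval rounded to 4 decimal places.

0.5193

f(0.187000) = -0.618088, f(0.596000) = 0.166337 (opposite signs)
step 1: m = 0.391500, f(m) = -0.217925 < 0 → root in [0.391500, 0.596000]
step 2: m = 0.493750, f(m) = -0.023319 < 0 → root in [0.493750, 0.596000]
step 3: m = 0.544875, f(m) = 0.072186 > 0 → root in [0.493750, 0.544875]
Midpoint of [0.493750, 0.544875] = 0.519312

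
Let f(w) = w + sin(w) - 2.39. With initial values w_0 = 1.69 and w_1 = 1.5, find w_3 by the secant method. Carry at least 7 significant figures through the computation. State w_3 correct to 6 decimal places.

Secant update: w_(k+1) = w_k − f(w_k)·(w_k − w_(k-1))/(f(w_k) − f(w_(k-1))).
f(w_0) = 0.292904, f(w_1) = 0.107495
w_2 = 1.500000 - (0.107495)·(1.500000 - 1.690000)/(0.107495 - (0.292904)) = 1.389843; f(w_2) = -0.016484
w_3 = 1.389843 - (-0.016484)·(1.389843 - 1.500000)/(-0.016484 - (0.107495)) = 1.404490; f(w_3) = 0.000692

1.404490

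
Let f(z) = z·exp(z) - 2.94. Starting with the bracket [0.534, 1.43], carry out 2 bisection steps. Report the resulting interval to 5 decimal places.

[0.98200, 1.20600]

f(0.534000) = -2.029134, f(1.430000) = 3.035540 (opposite signs)
step 1: m = 0.982000, f(m) = -0.318266 < 0 → root in [0.982000, 1.430000]
step 2: m = 1.206000, f(m) = 1.088158 > 0 → root in [0.982000, 1.206000]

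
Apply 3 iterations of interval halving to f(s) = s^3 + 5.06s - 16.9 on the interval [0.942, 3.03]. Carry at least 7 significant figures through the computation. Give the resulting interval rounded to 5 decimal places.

f(0.942000) = -11.297583, f(3.030000) = 26.249927 (opposite signs)
step 1: m = 1.986000, f(m) = 0.982333 > 0 → root in [0.942000, 1.986000]
step 2: m = 1.464000, f(m) = -6.354375 < 0 → root in [1.464000, 1.986000]
step 3: m = 1.725000, f(m) = -3.038547 < 0 → root in [1.725000, 1.986000]

[1.72500, 1.98600]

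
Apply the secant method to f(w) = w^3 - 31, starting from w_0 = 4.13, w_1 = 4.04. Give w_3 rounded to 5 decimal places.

f(w_0) = 39.444997, f(w_1) = 34.939264
w_2 = 4.040000 - (34.939264)·(4.040000 - 4.130000)/(34.939264 - (39.444997)) = 3.342104; f(w_2) = 6.330157
w_3 = 3.342104 - (6.330157)·(3.342104 - 4.040000)/(6.330157 - (34.939264)) = 3.187685; f(w_3) = 1.391130

3.18768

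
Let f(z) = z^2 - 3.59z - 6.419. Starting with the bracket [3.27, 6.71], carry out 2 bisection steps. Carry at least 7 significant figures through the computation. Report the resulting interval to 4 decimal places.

f(3.270000) = -7.465400, f(6.710000) = 14.516200 (opposite signs)
step 1: m = 4.990000, f(m) = 0.567000 > 0 → root in [3.270000, 4.990000]
step 2: m = 4.130000, f(m) = -4.188800 < 0 → root in [4.130000, 4.990000]

[4.1300, 4.9900]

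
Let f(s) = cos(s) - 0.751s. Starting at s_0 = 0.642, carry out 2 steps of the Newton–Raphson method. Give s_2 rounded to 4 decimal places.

0.8644

f'(s) = -sin(s) - 0.751
s_0 = 0.642000: f = 0.318758, f' = -1.349798 → s_1 = 0.642000 - (0.318758)/(-1.349798) = 0.878152
s_1 = 0.878152: f = -0.020918, f' = -1.520560 → s_2 = 0.878152 - (-0.020918)/(-1.520560) = 0.864395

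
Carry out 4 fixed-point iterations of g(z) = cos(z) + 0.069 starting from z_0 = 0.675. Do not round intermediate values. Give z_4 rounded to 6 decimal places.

z_1 = g(0.675000) = 0.849707
z_2 = g(0.849707) = 0.729203
z_3 = g(0.729203) = 0.814705
z_4 = g(0.814705) = 0.755083

0.755083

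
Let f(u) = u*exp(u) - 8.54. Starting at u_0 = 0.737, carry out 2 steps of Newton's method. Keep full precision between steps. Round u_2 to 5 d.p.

Newton update: u ← u − f(u)/f'(u).
f'(u) = (u+1)*exp(u)
u_0 = 0.737000: f = -6.999923, f' = 3.629734 → u_1 = 0.737000 - (-6.999923)/(3.629734) = 2.665494
u_1 = 2.665494: f = 29.776630, f' = 52.691686 → u_2 = 2.665494 - (29.776630)/(52.691686) = 2.100384

2.10038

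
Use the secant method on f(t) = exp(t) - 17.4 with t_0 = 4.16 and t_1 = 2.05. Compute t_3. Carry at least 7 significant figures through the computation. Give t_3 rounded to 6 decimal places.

3.079625

f(t_0) = 46.671523, f(t_1) = -9.632099
t_2 = 2.050000 - (-9.632099)·(2.050000 - 4.160000)/(-9.632099 - (46.671523)) = 2.410967; f(t_2) = -6.255271
t_3 = 2.410967 - (-6.255271)·(2.410967 - 2.050000)/(-6.255271 - (-9.632099)) = 3.079625; f(t_3) = 4.350245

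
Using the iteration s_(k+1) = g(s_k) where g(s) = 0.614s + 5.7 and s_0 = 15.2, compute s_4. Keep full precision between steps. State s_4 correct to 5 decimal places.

14.82840

s_1 = g(15.200000) = 15.032800
s_2 = g(15.032800) = 14.930139
s_3 = g(14.930139) = 14.867105
s_4 = g(14.867105) = 14.828403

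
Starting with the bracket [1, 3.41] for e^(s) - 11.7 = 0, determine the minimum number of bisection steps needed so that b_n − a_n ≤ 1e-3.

Initial width b − a = 3.41 − 1 = 2.410000.
After n steps the width is (b−a)/2^n; need (b−a)/2^n ≤ 1e-3.
So n ≥ log₂(2.410000/1e-3) = log₂(2410.0000) ≈ 11.2348.
Hence n = 12.

12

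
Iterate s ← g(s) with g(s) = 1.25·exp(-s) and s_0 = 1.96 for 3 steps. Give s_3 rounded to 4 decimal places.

0.4382

s_1 = g(1.960000) = 0.176073
s_2 = g(0.176073) = 1.048196
s_3 = g(1.048196) = 0.438212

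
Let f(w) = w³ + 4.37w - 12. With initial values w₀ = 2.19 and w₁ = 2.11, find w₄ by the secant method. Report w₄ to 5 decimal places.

f(w_0) = 8.073759, f(w_1) = 6.614631
w_2 = 2.110000 - (6.614631)·(2.110000 - 2.190000)/(6.614631 - (8.073759)) = 1.747338; f(w_2) = 0.970820
w_3 = 1.747338 - (0.970820)·(1.747338 - 2.110000)/(0.970820 - (6.614631)) = 1.684955; f(w_3) = 0.146958
w_4 = 1.684955 - (0.146958)·(1.684955 - 1.747338)/(0.146958 - (0.970820)) = 1.673827; f(w_4) = 0.004177

1.67383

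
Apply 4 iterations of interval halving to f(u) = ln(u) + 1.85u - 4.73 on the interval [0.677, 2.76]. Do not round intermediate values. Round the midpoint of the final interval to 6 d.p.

f(0.677000) = -3.867634, f(2.760000) = 1.391231 (opposite signs)
step 1: m = 1.718500, f(m) = -1.009323 < 0 → root in [1.718500, 2.760000]
step 2: m = 2.239250, f(m) = 0.218753 > 0 → root in [1.718500, 2.239250]
step 3: m = 1.978875, f(m) = -0.386553 < 0 → root in [1.978875, 2.239250]
step 4: m = 2.109062, f(m) = -0.081991 < 0 → root in [2.109062, 2.239250]
Midpoint of [2.109062, 2.239250] = 2.174156

2.174156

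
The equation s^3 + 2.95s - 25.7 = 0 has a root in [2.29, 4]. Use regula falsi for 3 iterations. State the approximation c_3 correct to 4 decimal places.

2.6040

f(2.290000) = -6.935511, f(4.000000) = 50.100000
step 1: c = 2.497936, f(c) = -2.744761 < 0 → new bracket [2.497936, 4.000000]
step 2: c = 2.575953, f(c) = -1.008112 < 0 → new bracket [2.575953, 4.000000]
step 3: c = 2.604043, f(c) = -0.359963 < 0 → new bracket [2.604043, 4.000000]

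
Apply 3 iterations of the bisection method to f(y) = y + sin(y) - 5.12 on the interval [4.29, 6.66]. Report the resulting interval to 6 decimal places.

f(4.290000) = -1.742112, f(6.660000) = 1.907961 (opposite signs)
step 1: m = 5.475000, f(m) = -0.368035 < 0 → root in [5.475000, 6.660000]
step 2: m = 6.067500, f(m) = 0.733483 > 0 → root in [5.475000, 6.067500]
step 3: m = 5.771250, f(m) = 0.161385 > 0 → root in [5.475000, 5.771250]

[5.475000, 5.771250]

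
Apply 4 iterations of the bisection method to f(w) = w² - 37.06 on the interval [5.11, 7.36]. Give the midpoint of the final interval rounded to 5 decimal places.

f(5.110000) = -10.947900, f(7.360000) = 17.109600 (opposite signs)
step 1: m = 6.235000, f(m) = 1.815225 > 0 → root in [5.110000, 6.235000]
step 2: m = 5.672500, f(m) = -4.882744 < 0 → root in [5.672500, 6.235000]
step 3: m = 5.953750, f(m) = -1.612861 < 0 → root in [5.953750, 6.235000]
step 4: m = 6.094375, f(m) = 0.081407 > 0 → root in [5.953750, 6.094375]
Midpoint of [5.953750, 6.094375] = 6.024063

6.02406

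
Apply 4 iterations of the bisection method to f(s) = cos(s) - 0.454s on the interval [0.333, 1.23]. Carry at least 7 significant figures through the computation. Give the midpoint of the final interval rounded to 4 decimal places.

f(0.333000) = 0.793884, f(1.230000) = -0.224182 (opposite signs)
step 1: m = 0.781500, f(m) = 0.355057 > 0 → root in [0.781500, 1.230000]
step 2: m = 1.005750, f(m) = 0.078844 > 0 → root in [1.005750, 1.230000]
step 3: m = 1.117875, f(m) = -0.069921 < 0 → root in [1.005750, 1.117875]
step 4: m = 1.061812, f(m) = 0.005227 > 0 → root in [1.061812, 1.117875]
Midpoint of [1.061812, 1.117875] = 1.089844

1.0898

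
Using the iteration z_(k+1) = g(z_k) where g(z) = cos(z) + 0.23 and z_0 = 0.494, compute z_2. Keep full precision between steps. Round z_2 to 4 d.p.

0.6743

z_1 = g(0.494000) = 1.110443
z_2 = g(1.110443) = 0.674264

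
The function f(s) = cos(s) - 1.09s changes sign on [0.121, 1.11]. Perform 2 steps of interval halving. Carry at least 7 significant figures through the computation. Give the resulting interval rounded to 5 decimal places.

f(0.121000) = 0.860798, f(1.110000) = -0.765238 (opposite signs)
step 1: m = 0.615500, f(m) = 0.145590 > 0 → root in [0.615500, 1.110000]
step 2: m = 0.862750, f(m) = -0.290047 < 0 → root in [0.615500, 0.862750]

[0.61550, 0.86275]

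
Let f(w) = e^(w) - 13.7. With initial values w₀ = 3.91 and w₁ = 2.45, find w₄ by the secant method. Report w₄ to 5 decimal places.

f(w_0) = 36.198952, f(w_1) = -2.111653
w_2 = 2.450000 - (-2.111653)·(2.450000 - 3.910000)/(-2.111653 - (36.198952)) = 2.530474; f(w_2) = -1.140540
w_3 = 2.530474 - (-1.140540)·(2.530474 - 2.450000)/(-1.140540 - (-2.111653)) = 2.624988; f(w_3) = 0.104414
w_4 = 2.624988 - (0.104414)·(2.624988 - 2.530474)/(0.104414 - (-1.140540)) = 2.617062; f(w_4) = -0.004579

2.61706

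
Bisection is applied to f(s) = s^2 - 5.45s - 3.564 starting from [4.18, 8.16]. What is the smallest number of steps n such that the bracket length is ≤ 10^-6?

Initial width b − a = 8.16 − 4.18 = 3.980000.
After n steps the width is (b−a)/2^n; need (b−a)/2^n ≤ 10^-6.
So n ≥ log₂(3.980000/10^-6) = log₂(3980000.0000) ≈ 21.9243.
Hence n = 22.

22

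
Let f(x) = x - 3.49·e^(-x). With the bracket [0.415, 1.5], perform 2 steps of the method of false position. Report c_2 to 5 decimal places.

False-position update: c = (a·f(b) − b·f(a))/(f(b) − f(a)); replace the endpoint whose sign matches f(c).
f(0.415000) = -1.889588, f(1.500000) = 0.721276
step 1: c = 1.200258, f(c) = 0.149362 > 0 → new bracket [0.415000, 1.200258]
step 2: c = 1.142735, f(c) = 0.029615 > 0 → new bracket [0.415000, 1.142735]

1.14273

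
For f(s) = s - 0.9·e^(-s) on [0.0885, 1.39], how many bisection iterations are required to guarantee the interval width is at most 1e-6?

21

Initial width b − a = 1.39 − 0.0885 = 1.301500.
After n steps the width is (b−a)/2^n; need (b−a)/2^n ≤ 1e-6.
So n ≥ log₂(1.301500/1e-6) = log₂(1301500.0000) ≈ 20.3117.
Hence n = 21.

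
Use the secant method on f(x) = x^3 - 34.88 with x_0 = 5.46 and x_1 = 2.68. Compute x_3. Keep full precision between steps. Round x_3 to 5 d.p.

3.32932

f(x_0) = 127.891336, f(x_1) = -15.631168
x_2 = 2.680000 - (-15.631168)·(2.680000 - 5.460000)/(-15.631168 - (127.891336)) = 2.982772; f(x_2) = -8.342480
x_3 = 2.982772 - (-8.342480)·(2.982772 - 2.680000)/(-8.342480 - (-15.631168)) = 3.329319; f(x_3) = 2.023397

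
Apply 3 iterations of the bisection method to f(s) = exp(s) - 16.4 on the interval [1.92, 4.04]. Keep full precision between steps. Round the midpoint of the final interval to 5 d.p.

f(1.920000) = -9.579042, f(4.040000) = 40.426343 (opposite signs)
step 1: m = 2.980000, f(m) = 3.287817 > 0 → root in [1.920000, 2.980000]
step 2: m = 2.450000, f(m) = -4.811653 < 0 → root in [2.450000, 2.980000]
step 3: m = 2.715000, f(m) = -1.295390 < 0 → root in [2.715000, 2.980000]
Midpoint of [2.715000, 2.980000] = 2.847500

2.84750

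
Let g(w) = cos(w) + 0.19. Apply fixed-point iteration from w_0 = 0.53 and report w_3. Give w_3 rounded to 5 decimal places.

w_1 = g(0.530000) = 1.052807
w_2 = g(1.052807) = 0.685134
w_3 = g(0.685134) = 0.964334

0.96433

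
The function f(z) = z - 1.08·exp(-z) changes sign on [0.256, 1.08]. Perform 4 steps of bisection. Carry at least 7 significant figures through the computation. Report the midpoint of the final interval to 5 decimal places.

0.59075

f(0.256000) = -0.580073, f(1.080000) = 0.713237 (opposite signs)
step 1: m = 0.668000, f(m) = 0.114248 > 0 → root in [0.256000, 0.668000]
step 2: m = 0.462000, f(m) = -0.218424 < 0 → root in [0.462000, 0.668000]
step 3: m = 0.565000, f(m) = -0.048829 < 0 → root in [0.565000, 0.668000]
step 4: m = 0.616500, f(m) = 0.033483 > 0 → root in [0.565000, 0.616500]
Midpoint of [0.565000, 0.616500] = 0.590750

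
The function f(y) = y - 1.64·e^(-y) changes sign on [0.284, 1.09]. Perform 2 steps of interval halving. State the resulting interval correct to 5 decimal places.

[0.68700, 0.88850]

f(0.284000) = -0.950537, f(1.090000) = 0.538605 (opposite signs)
step 1: m = 0.687000, f(m) = -0.138056 < 0 → root in [0.687000, 1.090000]
step 2: m = 0.888500, f(m) = 0.214014 > 0 → root in [0.687000, 0.888500]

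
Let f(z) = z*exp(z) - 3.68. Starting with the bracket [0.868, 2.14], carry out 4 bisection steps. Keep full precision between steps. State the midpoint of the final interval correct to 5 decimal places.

f(0.868000) = -1.612301, f(2.140000) = 14.508797 (opposite signs)
step 1: m = 1.504000, f(m) = 3.087476 > 0 → root in [0.868000, 1.504000]
step 2: m = 1.186000, f(m) = 0.202916 > 0 → root in [0.868000, 1.186000]
step 3: m = 1.027000, f(m) = -0.811923 < 0 → root in [1.027000, 1.186000]
step 4: m = 1.106500, f(m) = -0.334213 < 0 → root in [1.106500, 1.186000]
Midpoint of [1.106500, 1.186000] = 1.146250

1.14625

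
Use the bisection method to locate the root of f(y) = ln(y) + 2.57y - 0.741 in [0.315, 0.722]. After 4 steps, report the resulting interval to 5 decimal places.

[0.51850, 0.54394]

f(0.315000) = -1.086633, f(0.722000) = 0.788810 (opposite signs)
step 1: m = 0.518500, f(m) = -0.065270 < 0 → root in [0.518500, 0.722000]
step 2: m = 0.620250, f(m) = 0.375410 > 0 → root in [0.518500, 0.620250]
step 3: m = 0.569375, f(m) = 0.159078 > 0 → root in [0.518500, 0.569375]
step 4: m = 0.543937, f(m) = 0.047998 > 0 → root in [0.518500, 0.543937]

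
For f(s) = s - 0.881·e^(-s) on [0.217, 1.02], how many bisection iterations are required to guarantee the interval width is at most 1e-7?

Initial width b − a = 1.02 − 0.217 = 0.803000.
After n steps the width is (b−a)/2^n; need (b−a)/2^n ≤ 1e-7.
So n ≥ log₂(0.803000/1e-7) = log₂(8030000.0000) ≈ 22.9370.
Hence n = 23.

23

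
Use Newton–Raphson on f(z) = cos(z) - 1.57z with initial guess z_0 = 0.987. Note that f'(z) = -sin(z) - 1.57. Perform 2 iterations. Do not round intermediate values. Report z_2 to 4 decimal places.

0.5449

z_0 = 0.987000: f = -0.998395, f' = -2.404376 → z_1 = 0.987000 - (-0.998395)/(-2.404376) = 0.571759
z_1 = 0.571759: f = -0.056712, f' = -2.111112 → z_2 = 0.571759 - (-0.056712)/(-2.111112) = 0.544896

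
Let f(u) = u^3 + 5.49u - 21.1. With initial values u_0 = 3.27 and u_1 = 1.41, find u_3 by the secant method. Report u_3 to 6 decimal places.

2.184518

f(u_0) = 31.818083, f(u_1) = -10.555879
u_2 = 1.410000 - (-10.555879)·(1.410000 - 3.270000)/(-10.555879 - (31.818083)) = 1.873349; f(u_2) = -4.240914
u_3 = 1.873349 - (-4.240914)·(1.873349 - 1.410000)/(-4.240914 - (-10.555879)) = 2.184518; f(u_3) = 1.317791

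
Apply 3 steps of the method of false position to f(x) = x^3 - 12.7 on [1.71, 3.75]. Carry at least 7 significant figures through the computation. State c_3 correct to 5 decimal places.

False-position update: c = (a·f(b) − b·f(a))/(f(b) − f(a)); replace the endpoint whose sign matches f(c).
f(1.710000) = -7.699789, f(3.750000) = 40.034375
step 1: c = 2.039063, f(c) = -4.222023 < 0 → new bracket [2.039063, 3.750000]
step 2: c = 2.202285, f(c) = -2.018782 < 0 → new bracket [2.202285, 3.750000]
step 3: c = 2.276584, f(c) = -0.900839 < 0 → new bracket [2.276584, 3.750000]

2.27658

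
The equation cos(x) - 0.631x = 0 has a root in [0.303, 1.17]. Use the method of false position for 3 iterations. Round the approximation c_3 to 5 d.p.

f(0.303000) = 0.763253, f(1.170000) = -0.348118
step 1: c = 0.898427, f(c) = 0.055934 > 0 → new bracket [0.898427, 1.170000]
step 2: c = 0.936022, f(c) = 0.002367 > 0 → new bracket [0.936022, 1.170000]
step 3: c = 0.937601, f(c) = 0.000097 > 0 → new bracket [0.937601, 1.170000]

0.93760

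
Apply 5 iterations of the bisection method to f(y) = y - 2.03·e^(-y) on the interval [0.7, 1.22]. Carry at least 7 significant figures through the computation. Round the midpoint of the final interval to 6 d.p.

f(0.700000) = -0.308068, f(1.220000) = 0.620683 (opposite signs)
step 1: m = 0.960000, f(m) = 0.182727 > 0 → root in [0.700000, 0.960000]
step 2: m = 0.830000, f(m) = -0.055180 < 0 → root in [0.830000, 0.960000]
step 3: m = 0.895000, f(m) = 0.065527 > 0 → root in [0.830000, 0.895000]
step 4: m = 0.862500, f(m) = 0.005626 > 0 → root in [0.830000, 0.862500]
step 5: m = 0.846250, f(m) = -0.024662 < 0 → root in [0.846250, 0.862500]
Midpoint of [0.846250, 0.862500] = 0.854375

0.854375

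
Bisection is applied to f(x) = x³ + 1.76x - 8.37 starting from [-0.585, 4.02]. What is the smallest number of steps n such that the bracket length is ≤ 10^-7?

26

Initial width b − a = 4.02 − -0.585 = 4.605000.
After n steps the width is (b−a)/2^n; need (b−a)/2^n ≤ 10^-7.
So n ≥ log₂(4.605000/10^-7) = log₂(46050000.0000) ≈ 25.4567.
Hence n = 26.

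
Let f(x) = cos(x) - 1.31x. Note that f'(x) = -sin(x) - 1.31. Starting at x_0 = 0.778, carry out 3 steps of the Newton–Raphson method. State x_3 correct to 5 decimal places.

x_0 = 0.778000: f = -0.306861, f' = -2.011856 → x_1 = 0.778000 - (-0.306861)/(-2.011856) = 0.625474
x_1 = 0.625474: f = -0.008684, f' = -1.895481 → x_2 = 0.625474 - (-0.008684)/(-1.895481) = 0.620892
x_2 = 0.620892: f = -0.000009, f' = -1.891761 → x_3 = 0.620892 - (-0.000009)/(-1.891761) = 0.620887

0.62089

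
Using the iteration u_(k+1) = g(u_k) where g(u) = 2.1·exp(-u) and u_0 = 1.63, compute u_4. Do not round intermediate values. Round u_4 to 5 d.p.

u_1 = g(1.630000) = 0.411452
u_2 = g(0.411452) = 1.391643
u_3 = g(1.391643) = 0.522199
u_4 = g(0.522199) = 1.245750

1.24575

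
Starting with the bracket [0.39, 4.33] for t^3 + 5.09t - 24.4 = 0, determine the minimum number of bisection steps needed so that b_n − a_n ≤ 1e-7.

Initial width b − a = 4.33 − 0.39 = 3.940000.
After n steps the width is (b−a)/2^n; need (b−a)/2^n ≤ 1e-7.
So n ≥ log₂(3.940000/1e-7) = log₂(39400000.0000) ≈ 25.2317.
Hence n = 26.

26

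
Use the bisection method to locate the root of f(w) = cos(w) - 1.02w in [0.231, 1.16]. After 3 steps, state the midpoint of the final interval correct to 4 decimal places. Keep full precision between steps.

f(0.231000) = 0.737818, f(1.160000) = -0.783860 (opposite signs)
step 1: m = 0.695500, f(m) = 0.058323 > 0 → root in [0.695500, 1.160000]
step 2: m = 0.927750, f(m) = -0.346669 < 0 → root in [0.695500, 0.927750]
step 3: m = 0.811625, f(m) = -0.139537 < 0 → root in [0.695500, 0.811625]
Midpoint of [0.695500, 0.811625] = 0.753563

0.7536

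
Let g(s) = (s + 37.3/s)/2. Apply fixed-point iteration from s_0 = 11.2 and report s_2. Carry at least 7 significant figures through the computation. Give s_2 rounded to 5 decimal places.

6.19963

s_1 = g(11.200000) = 7.265179
s_2 = g(7.265179) = 6.199629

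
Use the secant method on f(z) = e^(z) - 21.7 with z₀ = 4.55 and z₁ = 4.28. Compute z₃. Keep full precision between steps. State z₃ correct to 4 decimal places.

f(z_0) = 72.932408, f(z_1) = 50.540440
z_2 = 4.280000 - (50.540440)·(4.280000 - 4.550000)/(50.540440 - (72.932408)) = 3.670589; f(z_2) = 17.575020
z_3 = 3.670589 - (17.575020)·(3.670589 - 4.280000)/(17.575020 - (50.540440)) = 3.345690; f(z_3) = 6.680156

3.3457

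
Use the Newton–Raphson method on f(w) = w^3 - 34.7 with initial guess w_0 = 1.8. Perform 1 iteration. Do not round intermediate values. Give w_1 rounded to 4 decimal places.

4.7700

f'(w) = 3w^2
w_0 = 1.800000: f = -28.868000, f' = 9.720000 → w_1 = 1.800000 - (-28.868000)/(9.720000) = 4.769959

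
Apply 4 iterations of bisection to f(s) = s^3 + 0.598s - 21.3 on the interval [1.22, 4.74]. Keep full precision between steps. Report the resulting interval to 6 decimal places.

[2.540000, 2.760000]

f(1.220000) = -18.754592, f(4.740000) = 88.030944 (opposite signs)
step 1: m = 2.980000, f(m) = 6.945632 > 0 → root in [1.220000, 2.980000]
step 2: m = 2.100000, f(m) = -10.783200 < 0 → root in [2.100000, 2.980000]
step 3: m = 2.540000, f(m) = -3.394016 < 0 → root in [2.540000, 2.980000]
step 4: m = 2.760000, f(m) = 1.375056 > 0 → root in [2.540000, 2.760000]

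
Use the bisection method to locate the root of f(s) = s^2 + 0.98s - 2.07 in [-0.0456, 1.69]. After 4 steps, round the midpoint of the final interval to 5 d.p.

0.98491

f(-0.045600) = -2.112609, f(1.690000) = 2.442300 (opposite signs)
step 1: m = 0.822200, f(m) = -0.588231 < 0 → root in [0.822200, 1.690000]
step 2: m = 1.256100, f(m) = 0.738765 > 0 → root in [0.822200, 1.256100]
step 3: m = 1.039150, f(m) = 0.028200 > 0 → root in [0.822200, 1.039150]
step 4: m = 0.930675, f(m) = -0.291783 < 0 → root in [0.930675, 1.039150]
Midpoint of [0.930675, 1.039150] = 0.984912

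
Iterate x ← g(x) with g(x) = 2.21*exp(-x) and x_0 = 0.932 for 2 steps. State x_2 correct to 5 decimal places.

x_1 = g(0.932000) = 0.870222
x_2 = g(0.870222) = 0.925678

0.92568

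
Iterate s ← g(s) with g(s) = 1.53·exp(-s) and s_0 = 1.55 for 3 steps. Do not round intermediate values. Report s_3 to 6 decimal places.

0.506370

s_1 = g(1.550000) = 0.324739
s_2 = g(0.324739) = 1.105755
s_3 = g(1.105755) = 0.506370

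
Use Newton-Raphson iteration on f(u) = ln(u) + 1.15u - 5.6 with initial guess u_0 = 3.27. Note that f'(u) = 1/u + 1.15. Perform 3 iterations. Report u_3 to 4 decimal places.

3.7258

u_0 = 3.270000: f = -0.654710, f' = 1.455810 → u_1 = 3.270000 - (-0.654710)/(1.455810) = 3.719722
u_1 = 3.719722: f = -0.008671, f' = 1.418837 → u_2 = 3.719722 - (-0.008671)/(1.418837) = 3.725833
u_2 = 3.725833: f = -0.000001, f' = 1.418396 → u_3 = 3.725833 - (-0.000001)/(1.418396) = 3.725834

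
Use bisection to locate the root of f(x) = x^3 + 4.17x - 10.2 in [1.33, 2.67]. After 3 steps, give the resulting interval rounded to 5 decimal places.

f(1.330000) = -2.301263, f(2.670000) = 19.968063 (opposite signs)
step 1: m = 2.000000, f(m) = 6.140000 > 0 → root in [1.330000, 2.000000]
step 2: m = 1.665000, f(m) = 1.358805 > 0 → root in [1.330000, 1.665000]
step 3: m = 1.497500, f(m) = -0.597272 < 0 → root in [1.497500, 1.665000]

[1.49750, 1.66500]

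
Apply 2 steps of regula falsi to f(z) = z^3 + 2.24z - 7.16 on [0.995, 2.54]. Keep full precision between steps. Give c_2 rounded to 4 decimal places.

1.4573

f(0.995000) = -3.946125, f(2.540000) = 14.916664
step 1: c = 1.318216, f(c) = -1.916538 < 0 → new bracket [1.318216, 2.540000]
step 2: c = 1.457322, f(c) = -0.800556 < 0 → new bracket [1.457322, 2.540000]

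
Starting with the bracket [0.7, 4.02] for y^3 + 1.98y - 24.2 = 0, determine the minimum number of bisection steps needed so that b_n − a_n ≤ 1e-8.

Initial width b − a = 4.02 − 0.7 = 3.320000.
After n steps the width is (b−a)/2^n; need (b−a)/2^n ≤ 1e-8.
So n ≥ log₂(3.320000/1e-8) = log₂(332000000.0000) ≈ 28.3066.
Hence n = 29.

29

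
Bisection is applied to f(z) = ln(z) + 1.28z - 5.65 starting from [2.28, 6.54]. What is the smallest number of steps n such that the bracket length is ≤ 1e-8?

29

Initial width b − a = 6.54 − 2.28 = 4.260000.
After n steps the width is (b−a)/2^n; need (b−a)/2^n ≤ 1e-8.
So n ≥ log₂(4.260000/1e-8) = log₂(426000000.0000) ≈ 28.6663.
Hence n = 29.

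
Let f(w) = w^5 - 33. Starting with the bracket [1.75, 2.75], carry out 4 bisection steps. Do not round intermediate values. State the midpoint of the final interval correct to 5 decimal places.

2.03125

f(1.750000) = -16.586914, f(2.750000) = 124.276367 (opposite signs)
step 1: m = 2.250000, f(m) = 24.665039 > 0 → root in [1.750000, 2.250000]
step 2: m = 2.000000, f(m) = -1.000000 < 0 → root in [2.000000, 2.250000]
step 3: m = 2.125000, f(m) = 10.330597 > 0 → root in [2.000000, 2.125000]
step 4: m = 2.062500, f(m) = 4.322419 > 0 → root in [2.000000, 2.062500]
Midpoint of [2.000000, 2.062500] = 2.031250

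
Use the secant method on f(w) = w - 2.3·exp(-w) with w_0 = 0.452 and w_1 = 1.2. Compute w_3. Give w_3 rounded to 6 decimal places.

0.916135

f(w_0) = -1.011615, f(w_1) = 0.507253
w_2 = 1.200000 - (0.507253)·(1.200000 - 0.452000)/(0.507253 - (-1.011615)) = 0.950192; f(w_2) = 0.060858
w_3 = 0.950192 - (0.060858)·(0.950192 - 1.200000)/(0.060858 - (0.507253)) = 0.916135; f(w_3) = -0.004008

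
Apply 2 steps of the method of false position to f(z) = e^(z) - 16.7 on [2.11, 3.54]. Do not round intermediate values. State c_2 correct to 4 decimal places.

f(2.110000) = -8.451759, f(3.540000) = 17.766919
step 1: c = 2.570970, f(c) = -3.621500 < 0 → new bracket [2.570970, 3.540000]
step 2: c = 2.735046, f(c) = -1.289541 < 0 → new bracket [2.735046, 3.540000]

2.7350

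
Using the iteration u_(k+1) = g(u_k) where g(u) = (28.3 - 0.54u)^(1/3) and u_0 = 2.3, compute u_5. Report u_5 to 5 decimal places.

u_1 = g(2.300000) = 3.002147
u_2 = g(3.002147) = 2.988058
u_3 = g(2.988058) = 2.988342
u_4 = g(2.988342) = 2.988336
u_5 = g(2.988336) = 2.988336

2.98834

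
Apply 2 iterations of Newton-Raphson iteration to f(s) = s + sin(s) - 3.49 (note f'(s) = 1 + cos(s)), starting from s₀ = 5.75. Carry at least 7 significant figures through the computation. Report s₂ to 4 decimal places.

4.5138

Newton update: s ← s − f(s)/f'(s).
s_0 = 5.750000: f = 1.751721, f' = 1.861192 → s_1 = 5.750000 - (1.751721)/(1.861192) = 4.808818
s_1 = 4.808818: f = 0.323464, f' = 1.096280 → s_2 = 4.808818 - (0.323464)/(1.096280) = 4.513762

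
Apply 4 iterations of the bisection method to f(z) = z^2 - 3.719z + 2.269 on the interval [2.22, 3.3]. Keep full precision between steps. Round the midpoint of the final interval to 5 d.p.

f(2.220000) = -1.058780, f(3.300000) = 0.886300 (opposite signs)
step 1: m = 2.760000, f(m) = -0.377840 < 0 → root in [2.760000, 3.300000]
step 2: m = 3.030000, f(m) = 0.181330 > 0 → root in [2.760000, 3.030000]
step 3: m = 2.895000, f(m) = -0.116480 < 0 → root in [2.895000, 3.030000]
step 4: m = 2.962500, f(m) = 0.027869 > 0 → root in [2.895000, 2.962500]
Midpoint of [2.895000, 2.962500] = 2.928750

2.92875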